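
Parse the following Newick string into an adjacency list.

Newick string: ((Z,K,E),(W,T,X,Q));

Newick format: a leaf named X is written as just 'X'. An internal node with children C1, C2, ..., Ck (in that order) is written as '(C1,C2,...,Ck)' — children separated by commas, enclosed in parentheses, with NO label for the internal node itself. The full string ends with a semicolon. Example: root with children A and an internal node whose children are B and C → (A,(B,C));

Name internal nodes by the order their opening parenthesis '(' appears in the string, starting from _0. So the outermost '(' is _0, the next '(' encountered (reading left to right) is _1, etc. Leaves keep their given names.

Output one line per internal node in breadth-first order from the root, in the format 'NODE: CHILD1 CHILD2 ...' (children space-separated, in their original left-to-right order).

Input: ((Z,K,E),(W,T,X,Q));
Scanning left-to-right, naming '(' by encounter order:
  pos 0: '(' -> open internal node _0 (depth 1)
  pos 1: '(' -> open internal node _1 (depth 2)
  pos 7: ')' -> close internal node _1 (now at depth 1)
  pos 9: '(' -> open internal node _2 (depth 2)
  pos 17: ')' -> close internal node _2 (now at depth 1)
  pos 18: ')' -> close internal node _0 (now at depth 0)
Total internal nodes: 3
BFS adjacency from root:
  _0: _1 _2
  _1: Z K E
  _2: W T X Q

Answer: _0: _1 _2
_1: Z K E
_2: W T X Q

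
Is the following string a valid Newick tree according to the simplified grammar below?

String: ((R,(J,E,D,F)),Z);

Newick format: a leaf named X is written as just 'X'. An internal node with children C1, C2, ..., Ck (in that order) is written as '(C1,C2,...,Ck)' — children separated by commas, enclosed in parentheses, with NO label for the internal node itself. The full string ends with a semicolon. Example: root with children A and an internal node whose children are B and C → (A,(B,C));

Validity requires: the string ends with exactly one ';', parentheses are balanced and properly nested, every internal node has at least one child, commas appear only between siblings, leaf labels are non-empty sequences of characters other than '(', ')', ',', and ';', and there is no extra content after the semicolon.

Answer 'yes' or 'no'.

Answer: yes

Derivation:
Input: ((R,(J,E,D,F)),Z);
Paren balance: 3 '(' vs 3 ')' OK
Ends with single ';': True
Full parse: OK
Valid: True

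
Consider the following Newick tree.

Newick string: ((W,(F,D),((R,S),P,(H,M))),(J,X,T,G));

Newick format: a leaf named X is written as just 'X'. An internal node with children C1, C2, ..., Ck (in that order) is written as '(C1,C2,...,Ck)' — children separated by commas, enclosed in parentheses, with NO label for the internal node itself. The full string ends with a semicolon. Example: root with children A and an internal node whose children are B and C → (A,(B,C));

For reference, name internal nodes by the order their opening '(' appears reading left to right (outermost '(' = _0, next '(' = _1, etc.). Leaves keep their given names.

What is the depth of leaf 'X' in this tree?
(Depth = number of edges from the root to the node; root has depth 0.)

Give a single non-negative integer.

Newick: ((W,(F,D),((R,S),P,(H,M))),(J,X,T,G));
Naming internals by '(' encounter order: outermost '(' = _0, next = _1, ...
Query node: X
Path from root: _0 -> _6 -> X
Depth of X: 2 (number of edges from root)

Answer: 2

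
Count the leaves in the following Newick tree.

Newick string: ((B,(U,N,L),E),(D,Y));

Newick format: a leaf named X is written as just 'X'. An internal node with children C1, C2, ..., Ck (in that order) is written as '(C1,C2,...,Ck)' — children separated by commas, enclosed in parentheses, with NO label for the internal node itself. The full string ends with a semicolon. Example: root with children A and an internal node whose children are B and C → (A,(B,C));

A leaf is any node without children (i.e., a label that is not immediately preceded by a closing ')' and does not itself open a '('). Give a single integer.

Answer: 7

Derivation:
Newick: ((B,(U,N,L),E),(D,Y));
Scan left-to-right; a leaf is any maximal label run not followed by '(':
  pos 2: leaf 'B' → count = 1
  pos 5: leaf 'U' → count = 2
  pos 7: leaf 'N' → count = 3
  pos 9: leaf 'L' → count = 4
  pos 12: leaf 'E' → count = 5
  pos 16: leaf 'D' → count = 6
  pos 18: leaf 'Y' → count = 7
Total leaves: 7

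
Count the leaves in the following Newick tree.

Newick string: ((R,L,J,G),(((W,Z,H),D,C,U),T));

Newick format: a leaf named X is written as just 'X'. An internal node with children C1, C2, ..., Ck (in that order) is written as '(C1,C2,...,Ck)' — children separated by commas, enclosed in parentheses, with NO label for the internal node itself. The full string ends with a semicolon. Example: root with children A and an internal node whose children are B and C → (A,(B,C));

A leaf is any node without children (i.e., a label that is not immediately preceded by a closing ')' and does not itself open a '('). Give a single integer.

Answer: 11

Derivation:
Newick: ((R,L,J,G),(((W,Z,H),D,C,U),T));
Scan left-to-right; a leaf is any maximal label run not followed by '(':
  pos 2: leaf 'R' → count = 1
  pos 4: leaf 'L' → count = 2
  pos 6: leaf 'J' → count = 3
  pos 8: leaf 'G' → count = 4
  pos 14: leaf 'W' → count = 5
  pos 16: leaf 'Z' → count = 6
  pos 18: leaf 'H' → count = 7
  pos 21: leaf 'D' → count = 8
  pos 23: leaf 'C' → count = 9
  pos 25: leaf 'U' → count = 10
  pos 28: leaf 'T' → count = 11
Total leaves: 11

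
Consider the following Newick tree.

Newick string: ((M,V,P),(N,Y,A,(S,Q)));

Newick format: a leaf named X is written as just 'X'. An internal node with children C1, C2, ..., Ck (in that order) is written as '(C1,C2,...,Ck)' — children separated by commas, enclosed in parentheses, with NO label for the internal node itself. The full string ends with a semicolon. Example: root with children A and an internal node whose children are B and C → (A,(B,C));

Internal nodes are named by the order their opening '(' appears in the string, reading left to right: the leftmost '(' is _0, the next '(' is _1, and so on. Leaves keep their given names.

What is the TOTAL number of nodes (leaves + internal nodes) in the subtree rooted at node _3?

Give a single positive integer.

Answer: 3

Derivation:
Newick: ((M,V,P),(N,Y,A,(S,Q)));
Locate _3: it is the '(' at position 16 (the 4th '(' reading left to right).
Query: subtree rooted at _3
_3: subtree_size = 1 + 2
  S: subtree_size = 1 + 0
  Q: subtree_size = 1 + 0
Total subtree size of _3: 3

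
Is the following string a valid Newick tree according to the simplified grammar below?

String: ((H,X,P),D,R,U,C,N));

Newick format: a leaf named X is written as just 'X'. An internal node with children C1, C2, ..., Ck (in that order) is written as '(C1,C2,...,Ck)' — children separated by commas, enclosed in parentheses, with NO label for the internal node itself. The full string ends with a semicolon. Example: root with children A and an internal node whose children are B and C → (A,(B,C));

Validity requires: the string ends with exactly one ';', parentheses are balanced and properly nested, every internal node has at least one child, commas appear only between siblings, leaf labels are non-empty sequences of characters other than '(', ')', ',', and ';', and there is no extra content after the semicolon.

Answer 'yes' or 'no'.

Input: ((H,X,P),D,R,U,C,N));
Paren balance: 2 '(' vs 3 ')' MISMATCH
Ends with single ';': True
Full parse: FAILS (extra content after tree at pos 19)
Valid: False

Answer: no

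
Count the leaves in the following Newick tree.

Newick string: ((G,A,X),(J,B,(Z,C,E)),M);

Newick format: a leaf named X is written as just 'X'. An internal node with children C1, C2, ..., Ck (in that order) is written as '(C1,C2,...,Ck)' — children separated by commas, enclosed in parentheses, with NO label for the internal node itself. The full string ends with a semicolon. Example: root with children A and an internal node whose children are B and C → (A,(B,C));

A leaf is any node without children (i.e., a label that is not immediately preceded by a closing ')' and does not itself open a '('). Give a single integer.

Answer: 9

Derivation:
Newick: ((G,A,X),(J,B,(Z,C,E)),M);
Scan left-to-right; a leaf is any maximal label run not followed by '(':
  pos 2: leaf 'G' → count = 1
  pos 4: leaf 'A' → count = 2
  pos 6: leaf 'X' → count = 3
  pos 10: leaf 'J' → count = 4
  pos 12: leaf 'B' → count = 5
  pos 15: leaf 'Z' → count = 6
  pos 17: leaf 'C' → count = 7
  pos 19: leaf 'E' → count = 8
  pos 23: leaf 'M' → count = 9
Total leaves: 9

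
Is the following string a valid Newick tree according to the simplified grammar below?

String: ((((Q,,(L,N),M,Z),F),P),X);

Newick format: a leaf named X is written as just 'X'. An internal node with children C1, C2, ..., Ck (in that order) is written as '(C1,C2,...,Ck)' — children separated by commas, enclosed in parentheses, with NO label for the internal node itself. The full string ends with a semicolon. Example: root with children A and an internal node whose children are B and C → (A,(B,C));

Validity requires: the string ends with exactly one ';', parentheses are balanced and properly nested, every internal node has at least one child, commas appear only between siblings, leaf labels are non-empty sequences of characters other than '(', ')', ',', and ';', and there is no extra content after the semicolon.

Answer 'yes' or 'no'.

Input: ((((Q,,(L,N),M,Z),F),P),X);
Paren balance: 5 '(' vs 5 ')' OK
Ends with single ';': True
Full parse: FAILS (empty leaf label at pos 6)
Valid: False

Answer: no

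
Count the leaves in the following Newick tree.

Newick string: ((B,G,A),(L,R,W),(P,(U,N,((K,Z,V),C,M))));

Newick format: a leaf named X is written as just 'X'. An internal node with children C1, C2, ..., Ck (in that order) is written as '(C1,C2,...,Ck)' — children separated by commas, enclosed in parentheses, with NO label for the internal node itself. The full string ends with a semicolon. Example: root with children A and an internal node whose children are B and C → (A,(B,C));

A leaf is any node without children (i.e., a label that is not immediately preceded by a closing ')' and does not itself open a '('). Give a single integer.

Answer: 14

Derivation:
Newick: ((B,G,A),(L,R,W),(P,(U,N,((K,Z,V),C,M))));
Scan left-to-right; a leaf is any maximal label run not followed by '(':
  pos 2: leaf 'B' → count = 1
  pos 4: leaf 'G' → count = 2
  pos 6: leaf 'A' → count = 3
  pos 10: leaf 'L' → count = 4
  pos 12: leaf 'R' → count = 5
  pos 14: leaf 'W' → count = 6
  pos 18: leaf 'P' → count = 7
  pos 21: leaf 'U' → count = 8
  pos 23: leaf 'N' → count = 9
  pos 27: leaf 'K' → count = 10
  pos 29: leaf 'Z' → count = 11
  pos 31: leaf 'V' → count = 12
  pos 34: leaf 'C' → count = 13
  pos 36: leaf 'M' → count = 14
Total leaves: 14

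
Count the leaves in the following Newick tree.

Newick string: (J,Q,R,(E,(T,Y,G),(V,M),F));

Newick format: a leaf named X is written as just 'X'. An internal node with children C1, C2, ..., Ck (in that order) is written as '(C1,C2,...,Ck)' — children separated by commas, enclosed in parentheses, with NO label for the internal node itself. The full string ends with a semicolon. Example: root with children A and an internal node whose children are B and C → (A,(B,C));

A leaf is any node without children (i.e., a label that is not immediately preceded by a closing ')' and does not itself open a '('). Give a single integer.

Newick: (J,Q,R,(E,(T,Y,G),(V,M),F));
Scan left-to-right; a leaf is any maximal label run not followed by '(':
  pos 1: leaf 'J' → count = 1
  pos 3: leaf 'Q' → count = 2
  pos 5: leaf 'R' → count = 3
  pos 8: leaf 'E' → count = 4
  pos 11: leaf 'T' → count = 5
  pos 13: leaf 'Y' → count = 6
  pos 15: leaf 'G' → count = 7
  pos 19: leaf 'V' → count = 8
  pos 21: leaf 'M' → count = 9
  pos 24: leaf 'F' → count = 10
Total leaves: 10

Answer: 10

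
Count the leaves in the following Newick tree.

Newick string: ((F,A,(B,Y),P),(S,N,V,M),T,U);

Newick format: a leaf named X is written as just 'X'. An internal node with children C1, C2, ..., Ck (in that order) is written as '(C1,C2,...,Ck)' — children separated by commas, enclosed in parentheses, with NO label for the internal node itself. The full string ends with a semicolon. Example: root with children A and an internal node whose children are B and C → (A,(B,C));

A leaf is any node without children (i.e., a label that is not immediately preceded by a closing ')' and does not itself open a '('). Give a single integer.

Newick: ((F,A,(B,Y),P),(S,N,V,M),T,U);
Scan left-to-right; a leaf is any maximal label run not followed by '(':
  pos 2: leaf 'F' → count = 1
  pos 4: leaf 'A' → count = 2
  pos 7: leaf 'B' → count = 3
  pos 9: leaf 'Y' → count = 4
  pos 12: leaf 'P' → count = 5
  pos 16: leaf 'S' → count = 6
  pos 18: leaf 'N' → count = 7
  pos 20: leaf 'V' → count = 8
  pos 22: leaf 'M' → count = 9
  pos 25: leaf 'T' → count = 10
  pos 27: leaf 'U' → count = 11
Total leaves: 11

Answer: 11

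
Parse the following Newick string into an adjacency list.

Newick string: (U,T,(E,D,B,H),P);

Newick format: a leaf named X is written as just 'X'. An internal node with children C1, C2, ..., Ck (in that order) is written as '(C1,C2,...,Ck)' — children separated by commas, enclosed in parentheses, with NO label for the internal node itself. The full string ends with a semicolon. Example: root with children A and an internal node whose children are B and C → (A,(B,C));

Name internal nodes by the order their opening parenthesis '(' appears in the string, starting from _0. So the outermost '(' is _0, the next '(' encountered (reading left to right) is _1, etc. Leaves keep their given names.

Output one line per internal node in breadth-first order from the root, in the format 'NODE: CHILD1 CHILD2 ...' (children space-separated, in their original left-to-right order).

Input: (U,T,(E,D,B,H),P);
Scanning left-to-right, naming '(' by encounter order:
  pos 0: '(' -> open internal node _0 (depth 1)
  pos 5: '(' -> open internal node _1 (depth 2)
  pos 13: ')' -> close internal node _1 (now at depth 1)
  pos 16: ')' -> close internal node _0 (now at depth 0)
Total internal nodes: 2
BFS adjacency from root:
  _0: U T _1 P
  _1: E D B H

Answer: _0: U T _1 P
_1: E D B H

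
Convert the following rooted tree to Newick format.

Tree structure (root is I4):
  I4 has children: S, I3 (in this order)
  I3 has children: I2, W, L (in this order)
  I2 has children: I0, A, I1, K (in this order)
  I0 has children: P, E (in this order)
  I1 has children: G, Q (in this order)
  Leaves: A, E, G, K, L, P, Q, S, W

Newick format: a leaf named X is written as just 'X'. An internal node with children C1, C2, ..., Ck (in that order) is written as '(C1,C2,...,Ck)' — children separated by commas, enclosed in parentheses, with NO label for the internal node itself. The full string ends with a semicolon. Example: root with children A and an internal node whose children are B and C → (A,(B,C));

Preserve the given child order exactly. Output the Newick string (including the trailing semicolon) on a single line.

internal I4 with children ['S', 'I3']
  leaf 'S' → 'S'
  internal I3 with children ['I2', 'W', 'L']
    internal I2 with children ['I0', 'A', 'I1', 'K']
      internal I0 with children ['P', 'E']
        leaf 'P' → 'P'
        leaf 'E' → 'E'
      → '(P,E)'
      leaf 'A' → 'A'
      internal I1 with children ['G', 'Q']
        leaf 'G' → 'G'
        leaf 'Q' → 'Q'
      → '(G,Q)'
      leaf 'K' → 'K'
    → '((P,E),A,(G,Q),K)'
    leaf 'W' → 'W'
    leaf 'L' → 'L'
  → '(((P,E),A,(G,Q),K),W,L)'
→ '(S,(((P,E),A,(G,Q),K),W,L))'
Final: (S,(((P,E),A,(G,Q),K),W,L));

Answer: (S,(((P,E),A,(G,Q),K),W,L));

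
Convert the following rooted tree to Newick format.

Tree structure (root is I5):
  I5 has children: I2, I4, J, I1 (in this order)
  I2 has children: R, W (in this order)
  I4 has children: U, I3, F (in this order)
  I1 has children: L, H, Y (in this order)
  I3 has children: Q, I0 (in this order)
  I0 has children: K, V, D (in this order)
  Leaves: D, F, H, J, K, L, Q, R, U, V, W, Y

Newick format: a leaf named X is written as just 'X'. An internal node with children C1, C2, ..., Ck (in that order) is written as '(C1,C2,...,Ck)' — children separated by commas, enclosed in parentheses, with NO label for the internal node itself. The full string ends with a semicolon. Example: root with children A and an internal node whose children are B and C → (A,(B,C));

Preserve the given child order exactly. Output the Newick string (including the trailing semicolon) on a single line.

Answer: ((R,W),(U,(Q,(K,V,D)),F),J,(L,H,Y));

Derivation:
internal I5 with children ['I2', 'I4', 'J', 'I1']
  internal I2 with children ['R', 'W']
    leaf 'R' → 'R'
    leaf 'W' → 'W'
  → '(R,W)'
  internal I4 with children ['U', 'I3', 'F']
    leaf 'U' → 'U'
    internal I3 with children ['Q', 'I0']
      leaf 'Q' → 'Q'
      internal I0 with children ['K', 'V', 'D']
        leaf 'K' → 'K'
        leaf 'V' → 'V'
        leaf 'D' → 'D'
      → '(K,V,D)'
    → '(Q,(K,V,D))'
    leaf 'F' → 'F'
  → '(U,(Q,(K,V,D)),F)'
  leaf 'J' → 'J'
  internal I1 with children ['L', 'H', 'Y']
    leaf 'L' → 'L'
    leaf 'H' → 'H'
    leaf 'Y' → 'Y'
  → '(L,H,Y)'
→ '((R,W),(U,(Q,(K,V,D)),F),J,(L,H,Y))'
Final: ((R,W),(U,(Q,(K,V,D)),F),J,(L,H,Y));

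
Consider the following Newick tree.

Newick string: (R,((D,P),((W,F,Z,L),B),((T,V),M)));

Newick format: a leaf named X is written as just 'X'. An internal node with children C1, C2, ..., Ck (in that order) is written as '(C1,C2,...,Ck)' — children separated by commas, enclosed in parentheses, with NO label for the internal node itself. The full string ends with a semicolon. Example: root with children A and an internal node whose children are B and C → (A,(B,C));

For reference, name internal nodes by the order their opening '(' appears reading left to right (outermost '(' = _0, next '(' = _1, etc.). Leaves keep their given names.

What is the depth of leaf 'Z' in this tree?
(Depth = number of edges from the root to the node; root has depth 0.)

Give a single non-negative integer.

Answer: 4

Derivation:
Newick: (R,((D,P),((W,F,Z,L),B),((T,V),M)));
Naming internals by '(' encounter order: outermost '(' = _0, next = _1, ...
Query node: Z
Path from root: _0 -> _1 -> _3 -> _4 -> Z
Depth of Z: 4 (number of edges from root)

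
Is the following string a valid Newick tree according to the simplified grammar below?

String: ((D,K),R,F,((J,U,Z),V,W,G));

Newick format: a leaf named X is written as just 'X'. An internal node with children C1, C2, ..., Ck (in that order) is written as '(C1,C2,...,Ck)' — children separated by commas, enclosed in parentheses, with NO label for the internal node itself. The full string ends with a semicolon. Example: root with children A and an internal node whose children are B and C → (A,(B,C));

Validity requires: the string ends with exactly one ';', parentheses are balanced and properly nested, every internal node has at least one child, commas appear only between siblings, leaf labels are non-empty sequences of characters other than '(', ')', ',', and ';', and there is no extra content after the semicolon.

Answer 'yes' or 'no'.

Input: ((D,K),R,F,((J,U,Z),V,W,G));
Paren balance: 4 '(' vs 4 ')' OK
Ends with single ';': True
Full parse: OK
Valid: True

Answer: yes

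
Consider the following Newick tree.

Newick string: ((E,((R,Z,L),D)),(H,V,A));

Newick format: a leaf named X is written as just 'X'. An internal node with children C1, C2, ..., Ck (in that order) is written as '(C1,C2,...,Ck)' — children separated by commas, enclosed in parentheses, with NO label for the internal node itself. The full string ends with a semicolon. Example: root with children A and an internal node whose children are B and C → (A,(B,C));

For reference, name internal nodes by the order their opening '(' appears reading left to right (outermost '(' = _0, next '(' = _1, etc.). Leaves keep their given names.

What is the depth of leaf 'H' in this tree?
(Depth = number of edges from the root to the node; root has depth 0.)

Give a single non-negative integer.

Answer: 2

Derivation:
Newick: ((E,((R,Z,L),D)),(H,V,A));
Naming internals by '(' encounter order: outermost '(' = _0, next = _1, ...
Query node: H
Path from root: _0 -> _4 -> H
Depth of H: 2 (number of edges from root)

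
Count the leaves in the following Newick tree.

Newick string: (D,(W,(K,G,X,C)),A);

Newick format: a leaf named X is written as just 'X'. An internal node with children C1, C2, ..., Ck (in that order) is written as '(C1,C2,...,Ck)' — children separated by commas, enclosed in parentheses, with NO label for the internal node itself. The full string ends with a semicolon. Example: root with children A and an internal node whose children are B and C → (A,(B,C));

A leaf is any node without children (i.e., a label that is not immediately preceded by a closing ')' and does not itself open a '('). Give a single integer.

Newick: (D,(W,(K,G,X,C)),A);
Scan left-to-right; a leaf is any maximal label run not followed by '(':
  pos 1: leaf 'D' → count = 1
  pos 4: leaf 'W' → count = 2
  pos 7: leaf 'K' → count = 3
  pos 9: leaf 'G' → count = 4
  pos 11: leaf 'X' → count = 5
  pos 13: leaf 'C' → count = 6
  pos 17: leaf 'A' → count = 7
Total leaves: 7

Answer: 7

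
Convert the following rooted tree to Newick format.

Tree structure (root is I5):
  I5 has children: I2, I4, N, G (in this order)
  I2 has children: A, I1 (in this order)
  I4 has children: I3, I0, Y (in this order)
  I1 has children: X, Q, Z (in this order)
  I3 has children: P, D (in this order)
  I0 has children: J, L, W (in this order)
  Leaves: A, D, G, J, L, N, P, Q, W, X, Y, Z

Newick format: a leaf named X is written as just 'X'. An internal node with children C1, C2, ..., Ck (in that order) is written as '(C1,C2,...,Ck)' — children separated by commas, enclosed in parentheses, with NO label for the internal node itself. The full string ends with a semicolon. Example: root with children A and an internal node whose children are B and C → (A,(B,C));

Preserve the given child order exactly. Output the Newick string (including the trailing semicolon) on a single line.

Answer: ((A,(X,Q,Z)),((P,D),(J,L,W),Y),N,G);

Derivation:
internal I5 with children ['I2', 'I4', 'N', 'G']
  internal I2 with children ['A', 'I1']
    leaf 'A' → 'A'
    internal I1 with children ['X', 'Q', 'Z']
      leaf 'X' → 'X'
      leaf 'Q' → 'Q'
      leaf 'Z' → 'Z'
    → '(X,Q,Z)'
  → '(A,(X,Q,Z))'
  internal I4 with children ['I3', 'I0', 'Y']
    internal I3 with children ['P', 'D']
      leaf 'P' → 'P'
      leaf 'D' → 'D'
    → '(P,D)'
    internal I0 with children ['J', 'L', 'W']
      leaf 'J' → 'J'
      leaf 'L' → 'L'
      leaf 'W' → 'W'
    → '(J,L,W)'
    leaf 'Y' → 'Y'
  → '((P,D),(J,L,W),Y)'
  leaf 'N' → 'N'
  leaf 'G' → 'G'
→ '((A,(X,Q,Z)),((P,D),(J,L,W),Y),N,G)'
Final: ((A,(X,Q,Z)),((P,D),(J,L,W),Y),N,G);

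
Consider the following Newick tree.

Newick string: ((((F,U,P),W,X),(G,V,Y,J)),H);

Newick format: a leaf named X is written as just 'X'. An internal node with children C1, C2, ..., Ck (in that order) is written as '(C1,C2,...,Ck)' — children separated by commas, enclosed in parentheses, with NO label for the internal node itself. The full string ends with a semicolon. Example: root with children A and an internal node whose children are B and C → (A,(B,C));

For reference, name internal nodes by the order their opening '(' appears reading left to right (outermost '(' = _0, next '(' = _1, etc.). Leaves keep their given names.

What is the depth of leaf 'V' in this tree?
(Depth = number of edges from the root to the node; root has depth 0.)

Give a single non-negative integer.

Newick: ((((F,U,P),W,X),(G,V,Y,J)),H);
Naming internals by '(' encounter order: outermost '(' = _0, next = _1, ...
Query node: V
Path from root: _0 -> _1 -> _4 -> V
Depth of V: 3 (number of edges from root)

Answer: 3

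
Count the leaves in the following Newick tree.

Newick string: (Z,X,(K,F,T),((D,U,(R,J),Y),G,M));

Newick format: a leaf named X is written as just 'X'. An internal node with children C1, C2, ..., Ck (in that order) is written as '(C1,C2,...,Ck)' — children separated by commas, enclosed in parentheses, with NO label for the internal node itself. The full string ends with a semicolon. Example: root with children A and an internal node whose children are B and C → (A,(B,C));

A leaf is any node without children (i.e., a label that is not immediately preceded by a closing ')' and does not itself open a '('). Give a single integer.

Answer: 12

Derivation:
Newick: (Z,X,(K,F,T),((D,U,(R,J),Y),G,M));
Scan left-to-right; a leaf is any maximal label run not followed by '(':
  pos 1: leaf 'Z' → count = 1
  pos 3: leaf 'X' → count = 2
  pos 6: leaf 'K' → count = 3
  pos 8: leaf 'F' → count = 4
  pos 10: leaf 'T' → count = 5
  pos 15: leaf 'D' → count = 6
  pos 17: leaf 'U' → count = 7
  pos 20: leaf 'R' → count = 8
  pos 22: leaf 'J' → count = 9
  pos 25: leaf 'Y' → count = 10
  pos 28: leaf 'G' → count = 11
  pos 30: leaf 'M' → count = 12
Total leaves: 12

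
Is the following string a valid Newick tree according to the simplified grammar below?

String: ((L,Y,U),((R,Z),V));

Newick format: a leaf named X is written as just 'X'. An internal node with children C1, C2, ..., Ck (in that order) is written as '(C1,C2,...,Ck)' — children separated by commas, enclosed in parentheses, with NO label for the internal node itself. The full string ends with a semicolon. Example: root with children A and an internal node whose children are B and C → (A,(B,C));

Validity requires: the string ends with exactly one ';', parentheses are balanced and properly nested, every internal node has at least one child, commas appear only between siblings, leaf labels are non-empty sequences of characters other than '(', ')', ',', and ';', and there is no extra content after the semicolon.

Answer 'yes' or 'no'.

Input: ((L,Y,U),((R,Z),V));
Paren balance: 4 '(' vs 4 ')' OK
Ends with single ';': True
Full parse: OK
Valid: True

Answer: yes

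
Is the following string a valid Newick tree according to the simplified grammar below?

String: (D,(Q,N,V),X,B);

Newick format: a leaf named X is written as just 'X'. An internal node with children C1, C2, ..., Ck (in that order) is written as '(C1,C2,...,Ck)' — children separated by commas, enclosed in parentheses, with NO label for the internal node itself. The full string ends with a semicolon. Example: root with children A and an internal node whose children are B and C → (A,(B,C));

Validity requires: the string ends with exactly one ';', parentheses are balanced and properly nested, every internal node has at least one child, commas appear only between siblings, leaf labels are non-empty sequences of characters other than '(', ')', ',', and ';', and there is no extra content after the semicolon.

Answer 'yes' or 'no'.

Input: (D,(Q,N,V),X,B);
Paren balance: 2 '(' vs 2 ')' OK
Ends with single ';': True
Full parse: OK
Valid: True

Answer: yes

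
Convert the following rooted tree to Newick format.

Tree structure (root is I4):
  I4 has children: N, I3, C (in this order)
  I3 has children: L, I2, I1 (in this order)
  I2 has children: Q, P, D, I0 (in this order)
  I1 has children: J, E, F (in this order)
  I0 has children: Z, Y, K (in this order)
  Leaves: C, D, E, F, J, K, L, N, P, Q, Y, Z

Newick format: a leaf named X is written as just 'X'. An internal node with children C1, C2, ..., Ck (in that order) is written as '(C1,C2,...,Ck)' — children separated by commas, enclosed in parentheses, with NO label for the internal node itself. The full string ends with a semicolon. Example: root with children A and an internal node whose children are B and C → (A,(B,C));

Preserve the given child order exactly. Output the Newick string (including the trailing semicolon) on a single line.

Answer: (N,(L,(Q,P,D,(Z,Y,K)),(J,E,F)),C);

Derivation:
internal I4 with children ['N', 'I3', 'C']
  leaf 'N' → 'N'
  internal I3 with children ['L', 'I2', 'I1']
    leaf 'L' → 'L'
    internal I2 with children ['Q', 'P', 'D', 'I0']
      leaf 'Q' → 'Q'
      leaf 'P' → 'P'
      leaf 'D' → 'D'
      internal I0 with children ['Z', 'Y', 'K']
        leaf 'Z' → 'Z'
        leaf 'Y' → 'Y'
        leaf 'K' → 'K'
      → '(Z,Y,K)'
    → '(Q,P,D,(Z,Y,K))'
    internal I1 with children ['J', 'E', 'F']
      leaf 'J' → 'J'
      leaf 'E' → 'E'
      leaf 'F' → 'F'
    → '(J,E,F)'
  → '(L,(Q,P,D,(Z,Y,K)),(J,E,F))'
  leaf 'C' → 'C'
→ '(N,(L,(Q,P,D,(Z,Y,K)),(J,E,F)),C)'
Final: (N,(L,(Q,P,D,(Z,Y,K)),(J,E,F)),C);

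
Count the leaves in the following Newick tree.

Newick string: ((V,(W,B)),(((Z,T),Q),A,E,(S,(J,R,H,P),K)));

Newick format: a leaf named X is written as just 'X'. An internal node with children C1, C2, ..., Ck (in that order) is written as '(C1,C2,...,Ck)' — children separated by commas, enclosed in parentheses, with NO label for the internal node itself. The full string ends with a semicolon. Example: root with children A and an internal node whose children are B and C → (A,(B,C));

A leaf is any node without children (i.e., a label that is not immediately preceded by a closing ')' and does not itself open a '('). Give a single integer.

Newick: ((V,(W,B)),(((Z,T),Q),A,E,(S,(J,R,H,P),K)));
Scan left-to-right; a leaf is any maximal label run not followed by '(':
  pos 2: leaf 'V' → count = 1
  pos 5: leaf 'W' → count = 2
  pos 7: leaf 'B' → count = 3
  pos 14: leaf 'Z' → count = 4
  pos 16: leaf 'T' → count = 5
  pos 19: leaf 'Q' → count = 6
  pos 22: leaf 'A' → count = 7
  pos 24: leaf 'E' → count = 8
  pos 27: leaf 'S' → count = 9
  pos 30: leaf 'J' → count = 10
  pos 32: leaf 'R' → count = 11
  pos 34: leaf 'H' → count = 12
  pos 36: leaf 'P' → count = 13
  pos 39: leaf 'K' → count = 14
Total leaves: 14

Answer: 14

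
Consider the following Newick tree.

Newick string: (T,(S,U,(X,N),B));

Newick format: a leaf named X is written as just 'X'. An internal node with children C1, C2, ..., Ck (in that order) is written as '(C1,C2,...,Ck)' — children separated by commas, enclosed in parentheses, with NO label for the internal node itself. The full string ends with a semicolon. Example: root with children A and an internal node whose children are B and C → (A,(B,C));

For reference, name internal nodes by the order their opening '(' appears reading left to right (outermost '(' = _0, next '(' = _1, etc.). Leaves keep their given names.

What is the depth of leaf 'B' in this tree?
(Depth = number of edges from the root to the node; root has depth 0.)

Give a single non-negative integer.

Answer: 2

Derivation:
Newick: (T,(S,U,(X,N),B));
Naming internals by '(' encounter order: outermost '(' = _0, next = _1, ...
Query node: B
Path from root: _0 -> _1 -> B
Depth of B: 2 (number of edges from root)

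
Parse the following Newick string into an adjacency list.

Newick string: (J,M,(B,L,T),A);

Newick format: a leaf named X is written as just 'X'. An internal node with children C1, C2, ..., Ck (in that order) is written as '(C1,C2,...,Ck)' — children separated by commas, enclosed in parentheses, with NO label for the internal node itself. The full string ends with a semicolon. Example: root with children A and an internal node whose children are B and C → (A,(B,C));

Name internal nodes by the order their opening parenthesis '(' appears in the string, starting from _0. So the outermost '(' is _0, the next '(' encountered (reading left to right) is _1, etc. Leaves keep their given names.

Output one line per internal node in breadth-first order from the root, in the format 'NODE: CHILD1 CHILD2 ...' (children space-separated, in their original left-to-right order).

Input: (J,M,(B,L,T),A);
Scanning left-to-right, naming '(' by encounter order:
  pos 0: '(' -> open internal node _0 (depth 1)
  pos 5: '(' -> open internal node _1 (depth 2)
  pos 11: ')' -> close internal node _1 (now at depth 1)
  pos 14: ')' -> close internal node _0 (now at depth 0)
Total internal nodes: 2
BFS adjacency from root:
  _0: J M _1 A
  _1: B L T

Answer: _0: J M _1 A
_1: B L T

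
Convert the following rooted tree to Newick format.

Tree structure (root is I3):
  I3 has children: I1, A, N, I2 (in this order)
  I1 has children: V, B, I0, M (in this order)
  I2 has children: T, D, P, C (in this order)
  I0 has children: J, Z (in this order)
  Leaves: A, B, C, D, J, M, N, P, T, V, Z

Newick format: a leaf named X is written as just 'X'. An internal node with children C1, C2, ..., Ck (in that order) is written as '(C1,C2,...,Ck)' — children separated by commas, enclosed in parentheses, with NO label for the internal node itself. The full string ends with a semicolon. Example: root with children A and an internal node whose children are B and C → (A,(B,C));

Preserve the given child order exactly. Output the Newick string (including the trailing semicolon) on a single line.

Answer: ((V,B,(J,Z),M),A,N,(T,D,P,C));

Derivation:
internal I3 with children ['I1', 'A', 'N', 'I2']
  internal I1 with children ['V', 'B', 'I0', 'M']
    leaf 'V' → 'V'
    leaf 'B' → 'B'
    internal I0 with children ['J', 'Z']
      leaf 'J' → 'J'
      leaf 'Z' → 'Z'
    → '(J,Z)'
    leaf 'M' → 'M'
  → '(V,B,(J,Z),M)'
  leaf 'A' → 'A'
  leaf 'N' → 'N'
  internal I2 with children ['T', 'D', 'P', 'C']
    leaf 'T' → 'T'
    leaf 'D' → 'D'
    leaf 'P' → 'P'
    leaf 'C' → 'C'
  → '(T,D,P,C)'
→ '((V,B,(J,Z),M),A,N,(T,D,P,C))'
Final: ((V,B,(J,Z),M),A,N,(T,D,P,C));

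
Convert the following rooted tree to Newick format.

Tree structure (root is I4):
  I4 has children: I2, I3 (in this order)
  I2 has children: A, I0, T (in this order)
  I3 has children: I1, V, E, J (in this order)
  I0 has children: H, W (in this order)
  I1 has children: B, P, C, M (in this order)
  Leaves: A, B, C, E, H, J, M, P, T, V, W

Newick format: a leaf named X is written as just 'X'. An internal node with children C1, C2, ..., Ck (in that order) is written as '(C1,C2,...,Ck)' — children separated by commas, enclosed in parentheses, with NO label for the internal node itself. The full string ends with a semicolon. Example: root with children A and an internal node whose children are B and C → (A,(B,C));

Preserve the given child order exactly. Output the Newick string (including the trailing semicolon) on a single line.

internal I4 with children ['I2', 'I3']
  internal I2 with children ['A', 'I0', 'T']
    leaf 'A' → 'A'
    internal I0 with children ['H', 'W']
      leaf 'H' → 'H'
      leaf 'W' → 'W'
    → '(H,W)'
    leaf 'T' → 'T'
  → '(A,(H,W),T)'
  internal I3 with children ['I1', 'V', 'E', 'J']
    internal I1 with children ['B', 'P', 'C', 'M']
      leaf 'B' → 'B'
      leaf 'P' → 'P'
      leaf 'C' → 'C'
      leaf 'M' → 'M'
    → '(B,P,C,M)'
    leaf 'V' → 'V'
    leaf 'E' → 'E'
    leaf 'J' → 'J'
  → '((B,P,C,M),V,E,J)'
→ '((A,(H,W),T),((B,P,C,M),V,E,J))'
Final: ((A,(H,W),T),((B,P,C,M),V,E,J));

Answer: ((A,(H,W),T),((B,P,C,M),V,E,J));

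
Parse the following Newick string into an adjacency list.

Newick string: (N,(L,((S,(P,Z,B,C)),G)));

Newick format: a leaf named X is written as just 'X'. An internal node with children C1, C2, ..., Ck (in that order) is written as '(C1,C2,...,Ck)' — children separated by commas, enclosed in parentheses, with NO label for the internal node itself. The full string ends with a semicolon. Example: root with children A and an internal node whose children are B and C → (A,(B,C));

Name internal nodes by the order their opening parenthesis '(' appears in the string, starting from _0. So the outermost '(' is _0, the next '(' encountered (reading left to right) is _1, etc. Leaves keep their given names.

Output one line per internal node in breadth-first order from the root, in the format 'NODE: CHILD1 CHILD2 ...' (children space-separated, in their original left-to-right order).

Input: (N,(L,((S,(P,Z,B,C)),G)));
Scanning left-to-right, naming '(' by encounter order:
  pos 0: '(' -> open internal node _0 (depth 1)
  pos 3: '(' -> open internal node _1 (depth 2)
  pos 6: '(' -> open internal node _2 (depth 3)
  pos 7: '(' -> open internal node _3 (depth 4)
  pos 10: '(' -> open internal node _4 (depth 5)
  pos 18: ')' -> close internal node _4 (now at depth 4)
  pos 19: ')' -> close internal node _3 (now at depth 3)
  pos 22: ')' -> close internal node _2 (now at depth 2)
  pos 23: ')' -> close internal node _1 (now at depth 1)
  pos 24: ')' -> close internal node _0 (now at depth 0)
Total internal nodes: 5
BFS adjacency from root:
  _0: N _1
  _1: L _2
  _2: _3 G
  _3: S _4
  _4: P Z B C

Answer: _0: N _1
_1: L _2
_2: _3 G
_3: S _4
_4: P Z B C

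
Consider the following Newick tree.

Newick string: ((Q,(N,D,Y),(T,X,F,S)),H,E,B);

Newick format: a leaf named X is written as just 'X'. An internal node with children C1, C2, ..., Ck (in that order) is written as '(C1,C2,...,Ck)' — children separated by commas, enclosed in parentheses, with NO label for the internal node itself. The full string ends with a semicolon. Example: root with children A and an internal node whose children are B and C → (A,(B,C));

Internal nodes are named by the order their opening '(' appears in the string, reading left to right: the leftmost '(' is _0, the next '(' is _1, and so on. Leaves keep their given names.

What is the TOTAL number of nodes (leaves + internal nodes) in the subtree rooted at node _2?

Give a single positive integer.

Newick: ((Q,(N,D,Y),(T,X,F,S)),H,E,B);
Locate _2: it is the '(' at position 4 (the 3rd '(' reading left to right).
Query: subtree rooted at _2
_2: subtree_size = 1 + 3
  N: subtree_size = 1 + 0
  D: subtree_size = 1 + 0
  Y: subtree_size = 1 + 0
Total subtree size of _2: 4

Answer: 4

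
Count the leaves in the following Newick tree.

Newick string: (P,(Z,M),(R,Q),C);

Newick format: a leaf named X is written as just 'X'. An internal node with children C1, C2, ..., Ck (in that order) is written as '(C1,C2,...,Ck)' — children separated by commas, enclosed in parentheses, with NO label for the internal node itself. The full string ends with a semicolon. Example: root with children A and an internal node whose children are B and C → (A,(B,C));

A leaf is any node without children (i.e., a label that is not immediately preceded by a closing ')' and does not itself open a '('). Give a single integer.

Newick: (P,(Z,M),(R,Q),C);
Scan left-to-right; a leaf is any maximal label run not followed by '(':
  pos 1: leaf 'P' → count = 1
  pos 4: leaf 'Z' → count = 2
  pos 6: leaf 'M' → count = 3
  pos 10: leaf 'R' → count = 4
  pos 12: leaf 'Q' → count = 5
  pos 15: leaf 'C' → count = 6
Total leaves: 6

Answer: 6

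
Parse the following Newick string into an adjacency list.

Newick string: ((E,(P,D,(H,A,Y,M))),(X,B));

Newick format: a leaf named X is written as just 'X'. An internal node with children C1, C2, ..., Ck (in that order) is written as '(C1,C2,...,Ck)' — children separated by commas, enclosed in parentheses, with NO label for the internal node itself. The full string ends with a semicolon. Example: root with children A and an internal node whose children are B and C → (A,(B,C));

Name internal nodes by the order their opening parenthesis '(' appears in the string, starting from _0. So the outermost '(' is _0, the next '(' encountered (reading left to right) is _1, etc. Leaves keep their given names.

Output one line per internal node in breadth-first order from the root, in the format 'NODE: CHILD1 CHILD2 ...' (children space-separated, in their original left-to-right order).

Answer: _0: _1 _4
_1: E _2
_4: X B
_2: P D _3
_3: H A Y M

Derivation:
Input: ((E,(P,D,(H,A,Y,M))),(X,B));
Scanning left-to-right, naming '(' by encounter order:
  pos 0: '(' -> open internal node _0 (depth 1)
  pos 1: '(' -> open internal node _1 (depth 2)
  pos 4: '(' -> open internal node _2 (depth 3)
  pos 9: '(' -> open internal node _3 (depth 4)
  pos 17: ')' -> close internal node _3 (now at depth 3)
  pos 18: ')' -> close internal node _2 (now at depth 2)
  pos 19: ')' -> close internal node _1 (now at depth 1)
  pos 21: '(' -> open internal node _4 (depth 2)
  pos 25: ')' -> close internal node _4 (now at depth 1)
  pos 26: ')' -> close internal node _0 (now at depth 0)
Total internal nodes: 5
BFS adjacency from root:
  _0: _1 _4
  _1: E _2
  _4: X B
  _2: P D _3
  _3: H A Y M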